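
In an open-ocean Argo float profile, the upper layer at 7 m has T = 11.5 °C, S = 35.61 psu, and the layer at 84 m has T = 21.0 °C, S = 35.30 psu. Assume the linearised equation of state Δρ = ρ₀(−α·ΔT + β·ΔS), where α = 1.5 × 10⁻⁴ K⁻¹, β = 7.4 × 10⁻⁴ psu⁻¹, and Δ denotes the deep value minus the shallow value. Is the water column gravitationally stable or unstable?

unstable

ΔT = 21.0 − 11.5 = +9.5 K and ΔS = 35.30 − 35.61 = -0.31 psu (deep − shallow).
−αΔT = -1.425 × 10⁻³; βΔS = -2.294 × 10⁻⁴; sum Δρ/ρ₀ = -1.6544 × 10⁻³.
Δρ/ρ₀ < 0, so Δρ < 0: deeper water is lighter → statically unstable; the column would overturn.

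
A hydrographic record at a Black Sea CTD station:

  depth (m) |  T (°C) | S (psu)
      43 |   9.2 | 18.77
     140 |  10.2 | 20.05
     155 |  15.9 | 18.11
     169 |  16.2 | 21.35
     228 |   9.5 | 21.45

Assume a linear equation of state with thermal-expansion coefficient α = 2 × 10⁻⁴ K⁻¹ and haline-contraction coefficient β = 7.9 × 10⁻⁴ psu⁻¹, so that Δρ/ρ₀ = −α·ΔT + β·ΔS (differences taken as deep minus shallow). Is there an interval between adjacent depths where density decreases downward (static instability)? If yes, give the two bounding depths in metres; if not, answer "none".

140–155 m

Evaluate Δρ/ρ₀ = −αΔT + βΔS across each adjacent pair:
  43–140 m: −αΔT+βΔS = −(2 × 10⁻⁴)(+1.0)+(7.9 × 10⁻⁴)(+1.28) = 8.1 × 10⁻⁴ → stable
  140–155 m: −αΔT+βΔS = −(2 × 10⁻⁴)(+5.7)+(7.9 × 10⁻⁴)(-1.94) = -2.7 × 10⁻³ → UNSTABLE
  155–169 m: −αΔT+βΔS = −(2 × 10⁻⁴)(+0.3)+(7.9 × 10⁻⁴)(+3.24) = 2.5 × 10⁻³ → stable
  169–228 m: −αΔT+βΔS = −(2 × 10⁻⁴)(-6.7)+(7.9 × 10⁻⁴)(+0.10) = 1.4 × 10⁻³ → stable
The 140–155 m interval has Δρ < 0: lighter water underlies denser water.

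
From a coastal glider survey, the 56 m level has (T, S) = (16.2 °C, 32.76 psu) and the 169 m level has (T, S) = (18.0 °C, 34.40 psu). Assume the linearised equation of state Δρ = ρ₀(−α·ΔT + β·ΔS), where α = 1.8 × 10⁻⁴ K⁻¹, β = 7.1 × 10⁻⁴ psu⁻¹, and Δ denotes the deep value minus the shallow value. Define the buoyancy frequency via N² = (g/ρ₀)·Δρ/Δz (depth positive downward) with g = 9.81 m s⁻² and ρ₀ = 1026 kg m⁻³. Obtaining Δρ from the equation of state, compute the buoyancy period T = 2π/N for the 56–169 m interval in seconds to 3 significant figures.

ΔT = +1.8 K, ΔS = +1.64 psu (deep − shallow).
Δρ/ρ₀ = −αΔT + βΔS = -3.24 × 10⁻⁴ + 1.1644 × 10⁻³ = 8.404 × 10⁻⁴, so Δρ ≈ 0.8623 kg m⁻³.
N² = (g/ρ₀)·Δρ/Δz = g·(Δρ/ρ₀)/Δz = 9.81 × 8.404 × 10⁻⁴ / 113 = 7.2959 × 10⁻⁵ s⁻².
N = √(7.2959 × 10⁻⁵) = 8.5416 × 10⁻³ rad s⁻¹ → T = 2π/N = 735.60 s ≈ 736 s.

736 s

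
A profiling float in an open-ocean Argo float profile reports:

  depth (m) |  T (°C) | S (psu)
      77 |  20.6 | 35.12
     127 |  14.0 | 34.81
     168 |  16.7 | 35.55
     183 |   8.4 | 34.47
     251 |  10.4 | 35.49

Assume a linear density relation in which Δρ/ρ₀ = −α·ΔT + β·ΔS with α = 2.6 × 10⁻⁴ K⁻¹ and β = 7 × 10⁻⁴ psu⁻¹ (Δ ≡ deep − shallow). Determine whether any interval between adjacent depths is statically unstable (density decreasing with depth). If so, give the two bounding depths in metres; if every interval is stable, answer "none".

127–168 m

Evaluate Δρ/ρ₀ = −αΔT + βΔS across each adjacent pair:
  77–127 m: −αΔT+βΔS = −(2.6 × 10⁻⁴)(-6.6)+(7 × 10⁻⁴)(-0.31) = 1.5 × 10⁻³ → stable
  127–168 m: −αΔT+βΔS = −(2.6 × 10⁻⁴)(+2.7)+(7 × 10⁻⁴)(+0.74) = -1.8 × 10⁻⁴ → UNSTABLE
  168–183 m: −αΔT+βΔS = −(2.6 × 10⁻⁴)(-8.3)+(7 × 10⁻⁴)(-1.08) = 1.4 × 10⁻³ → stable
  183–251 m: −αΔT+βΔS = −(2.6 × 10⁻⁴)(+2.0)+(7 × 10⁻⁴)(+1.02) = 1.9 × 10⁻⁴ → stable
The 127–168 m interval has Δρ < 0: lighter water underlies denser water.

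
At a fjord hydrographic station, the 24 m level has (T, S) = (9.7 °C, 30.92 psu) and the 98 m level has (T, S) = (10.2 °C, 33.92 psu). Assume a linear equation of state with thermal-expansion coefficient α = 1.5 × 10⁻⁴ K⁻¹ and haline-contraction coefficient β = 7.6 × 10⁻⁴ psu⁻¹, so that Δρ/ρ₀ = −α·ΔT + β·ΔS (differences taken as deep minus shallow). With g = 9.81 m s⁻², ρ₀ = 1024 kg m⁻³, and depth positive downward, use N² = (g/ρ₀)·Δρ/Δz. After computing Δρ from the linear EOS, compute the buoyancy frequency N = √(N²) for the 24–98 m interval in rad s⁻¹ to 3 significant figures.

0.0171 rad s⁻¹

ΔT = +0.5 K, ΔS = +3.00 psu (deep − shallow).
Δρ/ρ₀ = −αΔT + βΔS = -7.50 × 10⁻⁵ + 2.28 × 10⁻³ = 2.205 × 10⁻³, so Δρ ≈ 2.258 kg m⁻³.
N² = (g/ρ₀)·Δρ/Δz = g·(Δρ/ρ₀)/Δz = 9.81 × 2.205 × 10⁻³ / 74 = 2.9231 × 10⁻⁴ s⁻².
N = √(2.9231 × 10⁻⁴) = 0.017097 rad s⁻¹ ≈ 0.0171 rad s⁻¹.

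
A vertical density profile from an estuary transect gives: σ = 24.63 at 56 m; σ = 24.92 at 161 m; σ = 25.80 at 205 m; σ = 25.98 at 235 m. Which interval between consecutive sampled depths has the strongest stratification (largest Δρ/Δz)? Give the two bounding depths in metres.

161–205 m

Compute the density gradient over each adjacent pair:
  56–161 m: Δρ/Δz = 0.29/105 = 2.8 × 10⁻³ kg m⁻⁴
  161–205 m: Δρ/Δz = 0.88/44 = 0.020 kg m⁻⁴
  205–235 m: Δρ/Δz = 0.18/30 = 6.0 × 10⁻³ kg m⁻⁴
The largest gradient is in the 161–205 m interval — the pycnocline.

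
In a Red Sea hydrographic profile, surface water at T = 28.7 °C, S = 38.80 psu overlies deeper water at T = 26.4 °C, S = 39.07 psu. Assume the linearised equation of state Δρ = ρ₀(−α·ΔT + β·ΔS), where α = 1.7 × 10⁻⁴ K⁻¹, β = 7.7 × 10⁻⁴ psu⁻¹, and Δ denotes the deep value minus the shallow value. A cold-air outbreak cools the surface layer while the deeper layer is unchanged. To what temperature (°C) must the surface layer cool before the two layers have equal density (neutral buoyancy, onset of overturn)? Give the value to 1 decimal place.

25.2 °C

Neutral buoyancy requires Δρ = 0, i.e. −α(T_deep − T_surf′) + β(S_deep − S_surf) = 0.
T_surf′ = T_deep − (β/α)·ΔS = 26.4 − (7.7 × 10⁻⁴/1.7 × 10⁻⁴)·(+0.27) = 25.177 °C.
Cooling required: 28.7 − (25.177) = 3.523 °C.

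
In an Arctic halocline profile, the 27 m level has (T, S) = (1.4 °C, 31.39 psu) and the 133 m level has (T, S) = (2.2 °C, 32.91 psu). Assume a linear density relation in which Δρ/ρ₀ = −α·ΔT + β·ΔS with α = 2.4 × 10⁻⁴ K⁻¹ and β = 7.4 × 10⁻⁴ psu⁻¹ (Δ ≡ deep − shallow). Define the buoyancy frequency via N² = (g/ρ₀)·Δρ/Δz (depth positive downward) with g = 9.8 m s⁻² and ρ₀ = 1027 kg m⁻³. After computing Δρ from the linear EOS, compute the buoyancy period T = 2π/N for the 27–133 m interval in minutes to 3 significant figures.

11.3 min

ΔT = +0.8 K, ΔS = +1.52 psu (deep − shallow).
Δρ/ρ₀ = −αΔT + βΔS = -1.92 × 10⁻⁴ + 1.1248 × 10⁻³ = 9.328 × 10⁻⁴, so Δρ ≈ 0.9580 kg m⁻³.
N² = (g/ρ₀)·Δρ/Δz = g·(Δρ/ρ₀)/Δz = 9.8 × 9.328 × 10⁻⁴ / 106 = 8.6240 × 10⁻⁵ s⁻².
N = √(8.6240 × 10⁻⁵) = 9.2865 × 10⁻³ rad s⁻¹ → T = 2π/N = 676.59 s = 11.277 min ≈ 11.3 min.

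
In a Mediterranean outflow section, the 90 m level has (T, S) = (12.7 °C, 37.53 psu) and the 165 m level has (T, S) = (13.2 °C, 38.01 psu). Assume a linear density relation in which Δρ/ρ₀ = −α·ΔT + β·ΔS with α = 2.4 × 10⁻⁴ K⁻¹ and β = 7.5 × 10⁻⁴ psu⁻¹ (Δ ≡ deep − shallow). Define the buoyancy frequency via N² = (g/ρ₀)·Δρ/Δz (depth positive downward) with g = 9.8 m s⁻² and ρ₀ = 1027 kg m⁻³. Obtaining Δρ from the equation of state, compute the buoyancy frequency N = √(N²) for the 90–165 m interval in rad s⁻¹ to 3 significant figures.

5.60 × 10⁻³ rad s⁻¹

ΔT = +0.5 K, ΔS = +0.48 psu (deep − shallow).
Δρ/ρ₀ = −αΔT + βΔS = -1.20 × 10⁻⁴ + 3.60 × 10⁻⁴ = 2.40 × 10⁻⁴, so Δρ ≈ 0.2465 kg m⁻³.
N² = (g/ρ₀)·Δρ/Δz = g·(Δρ/ρ₀)/Δz = 9.8 × 2.40 × 10⁻⁴ / 75 = 3.1360 × 10⁻⁵ s⁻².
N = √(3.1360 × 10⁻⁵) = 5.6000 × 10⁻³ rad s⁻¹ ≈ 5.60 × 10⁻³ rad s⁻¹.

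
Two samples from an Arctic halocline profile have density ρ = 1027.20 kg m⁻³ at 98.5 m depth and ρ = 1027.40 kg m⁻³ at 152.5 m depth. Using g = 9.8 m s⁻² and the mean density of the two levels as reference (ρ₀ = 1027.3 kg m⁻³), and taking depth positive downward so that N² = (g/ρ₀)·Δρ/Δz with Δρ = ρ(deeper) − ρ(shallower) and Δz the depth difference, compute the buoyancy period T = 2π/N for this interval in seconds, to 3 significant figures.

1.06 × 10³ s

Δρ = 1027.40 − 1027.20 = 0.20 kg m⁻³ over Δz = 152.5 − 98.5 = 54 m.
N² = (9.8/1027.3) × (0.20/54) = 3.5332 × 10⁻⁵ s⁻².
N = √(3.5332 × 10⁻⁵) = 5.9441 × 10⁻³ rad s⁻¹, so T = 2π/N = 1.0570 × 10³ s ≈ 1.06 × 10³ s.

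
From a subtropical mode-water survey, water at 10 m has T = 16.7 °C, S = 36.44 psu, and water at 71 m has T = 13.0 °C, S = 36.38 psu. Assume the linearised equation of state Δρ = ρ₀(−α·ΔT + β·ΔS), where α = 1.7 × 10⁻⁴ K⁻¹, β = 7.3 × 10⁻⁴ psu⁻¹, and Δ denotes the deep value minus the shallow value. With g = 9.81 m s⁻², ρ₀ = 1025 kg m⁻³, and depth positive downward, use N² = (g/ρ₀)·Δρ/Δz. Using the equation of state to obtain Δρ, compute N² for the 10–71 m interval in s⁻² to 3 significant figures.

9.41 × 10⁻⁵ s⁻²

ΔT = -3.7 K, ΔS = -0.06 psu (deep − shallow).
Δρ/ρ₀ = −αΔT + βΔS = 6.29 × 10⁻⁴ − 4.38 × 10⁻⁵ = 5.852 × 10⁻⁴, so Δρ ≈ 0.5998 kg m⁻³.
N² = (g/ρ₀)·Δρ/Δz = g·(Δρ/ρ₀)/Δz = 9.81 × 5.852 × 10⁻⁴ / 61 = 9.4112 × 10⁻⁵ s⁻² ≈ 9.41 × 10⁻⁵ s⁻².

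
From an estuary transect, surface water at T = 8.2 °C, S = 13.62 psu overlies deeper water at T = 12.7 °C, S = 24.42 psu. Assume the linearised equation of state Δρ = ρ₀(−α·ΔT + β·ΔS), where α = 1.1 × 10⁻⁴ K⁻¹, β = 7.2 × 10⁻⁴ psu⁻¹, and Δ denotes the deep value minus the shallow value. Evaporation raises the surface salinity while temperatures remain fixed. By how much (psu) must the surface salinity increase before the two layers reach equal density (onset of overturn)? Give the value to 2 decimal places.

10.11 psu

Neutral buoyancy requires −α(T_deep − T_surf) + β(S_deep − S_surf′) = 0.
S_surf′ = S_deep − (α/β)·ΔT = 24.42 − (1.1 × 10⁻⁴/7.2 × 10⁻⁴)·(+4.5) = 23.7325 psu.
Increase required: 23.7325 − 13.62 = 10.1125 psu.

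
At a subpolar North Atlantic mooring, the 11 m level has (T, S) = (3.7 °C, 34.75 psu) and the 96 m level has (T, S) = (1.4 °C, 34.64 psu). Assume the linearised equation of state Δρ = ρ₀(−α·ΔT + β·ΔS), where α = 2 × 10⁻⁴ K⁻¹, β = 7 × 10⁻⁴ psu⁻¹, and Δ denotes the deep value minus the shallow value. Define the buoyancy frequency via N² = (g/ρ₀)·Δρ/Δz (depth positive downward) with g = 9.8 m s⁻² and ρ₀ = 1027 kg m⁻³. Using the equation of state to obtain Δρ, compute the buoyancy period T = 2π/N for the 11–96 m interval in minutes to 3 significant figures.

15.8 min

ΔT = -2.3 K, ΔS = -0.11 psu (deep − shallow).
Δρ/ρ₀ = −αΔT + βΔS = 4.60 × 10⁻⁴ − 7.70 × 10⁻⁵ = 3.83 × 10⁻⁴, so Δρ ≈ 0.3933 kg m⁻³.
N² = (g/ρ₀)·Δρ/Δz = g·(Δρ/ρ₀)/Δz = 9.8 × 3.83 × 10⁻⁴ / 85 = 4.4158 × 10⁻⁵ s⁻².
N = √(4.4158 × 10⁻⁵) = 6.6451 × 10⁻³ rad s⁻¹ → T = 2π/N = 945.54 s = 15.759 min ≈ 15.8 min.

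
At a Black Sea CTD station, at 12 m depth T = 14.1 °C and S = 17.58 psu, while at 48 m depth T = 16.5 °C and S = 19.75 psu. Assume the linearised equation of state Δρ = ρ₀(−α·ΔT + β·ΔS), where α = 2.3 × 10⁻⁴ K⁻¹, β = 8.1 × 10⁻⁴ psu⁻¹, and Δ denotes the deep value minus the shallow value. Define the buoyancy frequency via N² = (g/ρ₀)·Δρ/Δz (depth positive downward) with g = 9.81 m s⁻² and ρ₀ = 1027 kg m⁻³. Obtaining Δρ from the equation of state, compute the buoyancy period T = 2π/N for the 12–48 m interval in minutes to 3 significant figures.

ΔT = +2.4 K, ΔS = +2.17 psu (deep − shallow).
Δρ/ρ₀ = −αΔT + βΔS = -5.52 × 10⁻⁴ + 1.7577 × 10⁻³ = 1.2057 × 10⁻³, so Δρ ≈ 1.238 kg m⁻³.
N² = (g/ρ₀)·Δρ/Δz = g·(Δρ/ρ₀)/Δz = 9.81 × 1.2057 × 10⁻³ / 36 = 3.2855 × 10⁻⁴ s⁻².
N = √(3.2855 × 10⁻⁴) = 0.018126 rad s⁻¹ → T = 2π/N = 346.64 s = 5.7773 min ≈ 5.78 min.

5.78 min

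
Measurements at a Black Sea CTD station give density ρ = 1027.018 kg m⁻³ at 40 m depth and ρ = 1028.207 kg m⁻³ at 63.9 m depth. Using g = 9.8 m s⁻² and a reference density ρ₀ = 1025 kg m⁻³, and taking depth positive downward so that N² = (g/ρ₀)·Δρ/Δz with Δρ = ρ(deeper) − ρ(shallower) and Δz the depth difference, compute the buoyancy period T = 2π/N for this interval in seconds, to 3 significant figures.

Δρ = 1028.207 − 1027.018 = 1.189 kg m⁻³ over Δz = 63.9 − 40 = 23.9 m.
N² = (9.8/1025) × (1.189/23.9) = 4.7565 × 10⁻⁴ s⁻².
N = √(4.7565 × 10⁻⁴) = 0.021809 rad s⁻¹, so T = 2π/N = 288.10 s ≈ 288 s.
Since Δρ > 0 the layer is stably stratified.

288 s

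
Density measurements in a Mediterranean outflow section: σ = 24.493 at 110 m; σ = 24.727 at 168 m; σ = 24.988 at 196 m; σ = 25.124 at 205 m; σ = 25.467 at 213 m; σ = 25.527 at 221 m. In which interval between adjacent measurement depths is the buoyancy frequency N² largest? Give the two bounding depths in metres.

Compute the density gradient over each adjacent pair:
  110–168 m: Δρ/Δz = 0.234/58 = 4.0 × 10⁻³ kg m⁻⁴
  168–196 m: Δρ/Δz = 0.261/28 = 9.3 × 10⁻³ kg m⁻⁴
  196–205 m: Δρ/Δz = 0.136/9 = 0.015 kg m⁻⁴
  205–213 m: Δρ/Δz = 0.343/8 = 0.043 kg m⁻⁴
  213–221 m: Δρ/Δz = 0.060/8 = 7.5 × 10⁻³ kg m⁻⁴
The largest gradient is in the 205–213 m interval — the pycnocline.

205–213 m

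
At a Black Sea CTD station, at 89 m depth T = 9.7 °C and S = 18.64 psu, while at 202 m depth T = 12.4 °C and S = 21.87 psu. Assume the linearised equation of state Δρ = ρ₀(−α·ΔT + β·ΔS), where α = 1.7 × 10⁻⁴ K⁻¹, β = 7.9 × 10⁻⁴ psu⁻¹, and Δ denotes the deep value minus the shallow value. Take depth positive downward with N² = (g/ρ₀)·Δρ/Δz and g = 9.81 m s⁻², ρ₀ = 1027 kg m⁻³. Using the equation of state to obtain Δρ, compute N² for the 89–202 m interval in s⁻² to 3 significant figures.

ΔT = +2.7 K, ΔS = +3.23 psu (deep − shallow).
Δρ/ρ₀ = −αΔT + βΔS = -4.59 × 10⁻⁴ + 2.5517 × 10⁻³ = 2.0927 × 10⁻³, so Δρ ≈ 2.149 kg m⁻³.
N² = (g/ρ₀)·Δρ/Δz = g·(Δρ/ρ₀)/Δz = 9.81 × 2.0927 × 10⁻³ / 113 = 1.8168 × 10⁻⁴ s⁻² ≈ 1.82 × 10⁻⁴ s⁻².

1.82 × 10⁻⁴ s⁻²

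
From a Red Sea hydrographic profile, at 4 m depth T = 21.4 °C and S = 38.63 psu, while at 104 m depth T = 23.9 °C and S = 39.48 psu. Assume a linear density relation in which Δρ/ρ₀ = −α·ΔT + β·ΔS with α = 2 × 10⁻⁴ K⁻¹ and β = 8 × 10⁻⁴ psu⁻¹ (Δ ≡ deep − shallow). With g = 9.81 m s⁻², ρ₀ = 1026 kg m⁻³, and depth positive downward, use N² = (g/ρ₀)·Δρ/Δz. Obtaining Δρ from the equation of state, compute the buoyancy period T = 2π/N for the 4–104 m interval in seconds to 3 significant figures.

1.50 × 10³ s

ΔT = +2.5 K, ΔS = +0.85 psu (deep − shallow).
Δρ/ρ₀ = −αΔT + βΔS = -5.00 × 10⁻⁴ + 6.80 × 10⁻⁴ = 1.80 × 10⁻⁴, so Δρ ≈ 0.1847 kg m⁻³.
N² = (g/ρ₀)·Δρ/Δz = g·(Δρ/ρ₀)/Δz = 9.81 × 1.80 × 10⁻⁴ / 100 = 1.7658 × 10⁻⁵ s⁻².
N = √(1.7658 × 10⁻⁵) = 4.2021 × 10⁻³ rad s⁻¹ → T = 2π/N = 1.4952 × 10³ s ≈ 1.50 × 10³ s.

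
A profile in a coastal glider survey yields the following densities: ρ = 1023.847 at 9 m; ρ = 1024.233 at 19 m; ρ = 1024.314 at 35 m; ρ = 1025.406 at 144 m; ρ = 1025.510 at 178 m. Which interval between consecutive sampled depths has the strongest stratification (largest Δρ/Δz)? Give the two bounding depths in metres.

9–19 m

Compute the density gradient over each adjacent pair:
  9–19 m: Δρ/Δz = 0.386/10 = 0.039 kg m⁻⁴
  19–35 m: Δρ/Δz = 0.081/16 = 5.1 × 10⁻³ kg m⁻⁴
  35–144 m: Δρ/Δz = 1.092/109 = 0.010 kg m⁻⁴
  144–178 m: Δρ/Δz = 0.104/34 = 3.1 × 10⁻³ kg m⁻⁴
The largest gradient is in the 9–19 m interval — the pycnocline.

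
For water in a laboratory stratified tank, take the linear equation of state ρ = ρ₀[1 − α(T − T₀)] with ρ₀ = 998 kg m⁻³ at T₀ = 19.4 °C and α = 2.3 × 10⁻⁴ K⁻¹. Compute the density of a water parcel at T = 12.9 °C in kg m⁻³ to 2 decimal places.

999.49 kg m⁻³

T − T₀ = -6.5 K.
Bracket = 1 − α·(-6.5) = 1 + (1.495 × 10⁻³) = 1.0014950.
ρ = 998 × 1.0014950 = 999.49 kg m⁻³.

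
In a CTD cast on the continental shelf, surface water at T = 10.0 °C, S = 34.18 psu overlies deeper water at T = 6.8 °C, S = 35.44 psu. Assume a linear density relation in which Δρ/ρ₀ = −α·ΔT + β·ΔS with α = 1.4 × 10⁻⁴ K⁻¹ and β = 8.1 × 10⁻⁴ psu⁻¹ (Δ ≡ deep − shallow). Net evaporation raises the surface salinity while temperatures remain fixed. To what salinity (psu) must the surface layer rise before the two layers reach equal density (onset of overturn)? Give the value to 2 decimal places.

35.99 psu

Neutral buoyancy requires −α(T_deep − T_surf) + β(S_deep − S_surf′) = 0.
S_surf′ = S_deep − (α/β)·ΔT = 35.44 − (1.4 × 10⁻⁴/8.1 × 10⁻⁴)·(-3.2) = 35.9931 psu.
Increase required: 35.9931 − 34.18 = 1.8131 psu.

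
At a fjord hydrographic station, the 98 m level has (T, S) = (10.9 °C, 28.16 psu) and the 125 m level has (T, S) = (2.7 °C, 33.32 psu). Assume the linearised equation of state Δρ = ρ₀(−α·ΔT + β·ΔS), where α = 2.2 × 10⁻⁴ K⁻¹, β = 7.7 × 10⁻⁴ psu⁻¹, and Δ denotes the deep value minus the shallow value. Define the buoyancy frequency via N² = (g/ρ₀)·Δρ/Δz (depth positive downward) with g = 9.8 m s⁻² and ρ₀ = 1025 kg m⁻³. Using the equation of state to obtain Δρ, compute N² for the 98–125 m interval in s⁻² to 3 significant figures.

2.10 × 10⁻³ s⁻²

ΔT = -8.2 K, ΔS = +5.16 psu (deep − shallow).
Δρ/ρ₀ = −αΔT + βΔS = 1.804 × 10⁻³ + 3.9732 × 10⁻³ = 5.7772 × 10⁻³, so Δρ ≈ 5.922 kg m⁻³.
N² = (g/ρ₀)·Δρ/Δz = g·(Δρ/ρ₀)/Δz = 9.8 × 5.7772 × 10⁻³ / 27 = 2.0969 × 10⁻³ s⁻² ≈ 2.10 × 10⁻³ s⁻².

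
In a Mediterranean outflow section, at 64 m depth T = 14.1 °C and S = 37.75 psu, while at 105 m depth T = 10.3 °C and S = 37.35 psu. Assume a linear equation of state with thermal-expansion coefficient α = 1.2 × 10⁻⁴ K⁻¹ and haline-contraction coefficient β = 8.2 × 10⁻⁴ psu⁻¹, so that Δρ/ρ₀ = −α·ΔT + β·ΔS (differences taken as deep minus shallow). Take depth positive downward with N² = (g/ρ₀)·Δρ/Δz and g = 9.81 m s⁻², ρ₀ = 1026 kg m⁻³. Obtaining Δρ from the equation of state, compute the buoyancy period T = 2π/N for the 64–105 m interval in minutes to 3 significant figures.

ΔT = -3.8 K, ΔS = -0.40 psu (deep − shallow).
Δρ/ρ₀ = −αΔT + βΔS = 4.56 × 10⁻⁴ − 3.28 × 10⁻⁴ = 1.28 × 10⁻⁴, so Δρ ≈ 0.1313 kg m⁻³.
N² = (g/ρ₀)·Δρ/Δz = g·(Δρ/ρ₀)/Δz = 9.81 × 1.28 × 10⁻⁴ / 41 = 3.0626 × 10⁻⁵ s⁻².
N = √(3.0626 × 10⁻⁵) = 5.5341 × 10⁻³ rad s⁻¹ → T = 2π/N = 1.1354 × 10³ s = 18.923 min ≈ 18.9 min.

18.9 min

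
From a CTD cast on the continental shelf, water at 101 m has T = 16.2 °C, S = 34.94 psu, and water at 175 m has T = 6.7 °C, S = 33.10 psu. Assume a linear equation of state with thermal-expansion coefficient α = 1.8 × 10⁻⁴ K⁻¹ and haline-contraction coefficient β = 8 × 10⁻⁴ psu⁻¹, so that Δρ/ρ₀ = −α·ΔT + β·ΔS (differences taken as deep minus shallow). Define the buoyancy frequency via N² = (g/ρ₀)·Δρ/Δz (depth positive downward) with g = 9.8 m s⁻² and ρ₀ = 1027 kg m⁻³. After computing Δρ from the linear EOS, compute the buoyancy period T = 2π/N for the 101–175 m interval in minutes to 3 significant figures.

ΔT = -9.5 K, ΔS = -1.84 psu (deep − shallow).
Δρ/ρ₀ = −αΔT + βΔS = 1.71 × 10⁻³ − 1.472 × 10⁻³ = 2.38 × 10⁻⁴, so Δρ ≈ 0.2444 kg m⁻³.
N² = (g/ρ₀)·Δρ/Δz = g·(Δρ/ρ₀)/Δz = 9.8 × 2.38 × 10⁻⁴ / 74 = 3.1519 × 10⁻⁵ s⁻².
N = √(3.1519 × 10⁻⁵) = 5.6142 × 10⁻³ rad s⁻¹ → T = 2π/N = 1.1192 × 10³ s = 18.653 min ≈ 18.7 min.

18.7 min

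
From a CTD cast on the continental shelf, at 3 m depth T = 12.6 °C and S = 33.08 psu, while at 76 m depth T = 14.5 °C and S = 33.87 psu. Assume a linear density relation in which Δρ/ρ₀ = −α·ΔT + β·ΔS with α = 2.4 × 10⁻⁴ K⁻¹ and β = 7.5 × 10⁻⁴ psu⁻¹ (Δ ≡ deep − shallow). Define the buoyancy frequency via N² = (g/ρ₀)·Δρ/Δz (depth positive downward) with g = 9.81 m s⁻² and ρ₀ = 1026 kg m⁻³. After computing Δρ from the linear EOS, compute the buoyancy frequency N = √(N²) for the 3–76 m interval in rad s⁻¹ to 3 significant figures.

ΔT = +1.9 K, ΔS = +0.79 psu (deep − shallow).
Δρ/ρ₀ = −αΔT + βΔS = -4.56 × 10⁻⁴ + 5.925 × 10⁻⁴ = 1.365 × 10⁻⁴, so Δρ ≈ 0.1400 kg m⁻³.
N² = (g/ρ₀)·Δρ/Δz = g·(Δρ/ρ₀)/Δz = 9.81 × 1.365 × 10⁻⁴ / 73 = 1.8343 × 10⁻⁵ s⁻².
N = √(1.8343 × 10⁻⁵) = 4.2829 × 10⁻³ rad s⁻¹ ≈ 4.28 × 10⁻³ rad s⁻¹.

4.28 × 10⁻³ rad s⁻¹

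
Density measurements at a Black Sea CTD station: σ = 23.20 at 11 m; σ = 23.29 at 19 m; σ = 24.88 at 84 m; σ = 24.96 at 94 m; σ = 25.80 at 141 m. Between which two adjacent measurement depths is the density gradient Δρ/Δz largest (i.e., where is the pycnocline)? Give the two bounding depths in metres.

Compute the density gradient over each adjacent pair:
  11–19 m: Δρ/Δz = 0.09/8 = 0.011 kg m⁻⁴
  19–84 m: Δρ/Δz = 1.59/65 = 0.024 kg m⁻⁴
  84–94 m: Δρ/Δz = 0.08/10 = 8.0 × 10⁻³ kg m⁻⁴
  94–141 m: Δρ/Δz = 0.84/47 = 0.018 kg m⁻⁴
The largest gradient is in the 19–84 m interval — the pycnocline.

19–84 m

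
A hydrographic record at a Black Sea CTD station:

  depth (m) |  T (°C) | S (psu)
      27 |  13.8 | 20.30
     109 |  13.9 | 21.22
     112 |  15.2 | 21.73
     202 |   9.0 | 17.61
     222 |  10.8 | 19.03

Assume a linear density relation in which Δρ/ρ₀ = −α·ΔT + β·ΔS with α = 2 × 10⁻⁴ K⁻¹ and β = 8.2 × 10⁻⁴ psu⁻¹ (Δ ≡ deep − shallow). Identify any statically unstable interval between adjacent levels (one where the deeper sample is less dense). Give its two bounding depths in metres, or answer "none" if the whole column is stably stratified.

Evaluate Δρ/ρ₀ = −αΔT + βΔS across each adjacent pair:
  27–109 m: −αΔT+βΔS = −(2 × 10⁻⁴)(+0.1)+(8.2 × 10⁻⁴)(+0.92) = 7.3 × 10⁻⁴ → stable
  109–112 m: −αΔT+βΔS = −(2 × 10⁻⁴)(+1.3)+(8.2 × 10⁻⁴)(+0.51) = 1.6 × 10⁻⁴ → stable
  112–202 m: −αΔT+βΔS = −(2 × 10⁻⁴)(-6.2)+(8.2 × 10⁻⁴)(-4.12) = -2.1 × 10⁻³ → UNSTABLE
  202–222 m: −αΔT+βΔS = −(2 × 10⁻⁴)(+1.8)+(8.2 × 10⁻⁴)(+1.42) = 8.0 × 10⁻⁴ → stable
The 112–202 m interval has Δρ < 0: lighter water underlies denser water.

112–202 m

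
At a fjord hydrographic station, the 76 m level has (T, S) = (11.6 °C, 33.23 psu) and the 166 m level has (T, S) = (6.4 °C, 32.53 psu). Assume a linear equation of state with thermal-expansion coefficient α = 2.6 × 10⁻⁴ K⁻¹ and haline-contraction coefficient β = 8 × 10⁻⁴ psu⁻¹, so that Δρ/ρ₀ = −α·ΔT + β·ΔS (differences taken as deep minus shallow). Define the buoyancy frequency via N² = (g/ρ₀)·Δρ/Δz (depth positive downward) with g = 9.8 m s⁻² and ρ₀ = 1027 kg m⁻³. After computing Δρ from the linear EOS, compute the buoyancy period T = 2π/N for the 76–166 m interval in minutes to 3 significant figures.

ΔT = -5.2 K, ΔS = -0.70 psu (deep − shallow).
Δρ/ρ₀ = −αΔT + βΔS = 1.352 × 10⁻³ − 5.60 × 10⁻⁴ = 7.92 × 10⁻⁴, so Δρ ≈ 0.8134 kg m⁻³.
N² = (g/ρ₀)·Δρ/Δz = g·(Δρ/ρ₀)/Δz = 9.8 × 7.92 × 10⁻⁴ / 90 = 8.6240 × 10⁻⁵ s⁻².
N = √(8.6240 × 10⁻⁵) = 9.2865 × 10⁻³ rad s⁻¹ → T = 2π/N = 676.59 s = 11.277 min ≈ 11.3 min.

11.3 min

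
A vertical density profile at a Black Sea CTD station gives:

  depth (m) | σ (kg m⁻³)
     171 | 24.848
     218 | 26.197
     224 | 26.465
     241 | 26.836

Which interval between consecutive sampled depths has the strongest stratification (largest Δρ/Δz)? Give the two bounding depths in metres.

Compute the density gradient over each adjacent pair:
  171–218 m: Δρ/Δz = 1.349/47 = 0.029 kg m⁻⁴
  218–224 m: Δρ/Δz = 0.268/6 = 0.045 kg m⁻⁴
  224–241 m: Δρ/Δz = 0.371/17 = 0.022 kg m⁻⁴
The largest gradient is in the 218–224 m interval — the pycnocline.

218–224 m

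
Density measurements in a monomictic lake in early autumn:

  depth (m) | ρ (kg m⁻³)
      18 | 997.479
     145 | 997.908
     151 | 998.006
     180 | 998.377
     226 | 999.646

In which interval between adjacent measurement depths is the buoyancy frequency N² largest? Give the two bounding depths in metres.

Compute the density gradient over each adjacent pair:
  18–145 m: Δρ/Δz = 0.429/127 = 3.4 × 10⁻³ kg m⁻⁴
  145–151 m: Δρ/Δz = 0.098/6 = 0.016 kg m⁻⁴
  151–180 m: Δρ/Δz = 0.371/29 = 0.013 kg m⁻⁴
  180–226 m: Δρ/Δz = 1.269/46 = 0.028 kg m⁻⁴
The largest gradient is in the 180–226 m interval — the pycnocline.

180–226 m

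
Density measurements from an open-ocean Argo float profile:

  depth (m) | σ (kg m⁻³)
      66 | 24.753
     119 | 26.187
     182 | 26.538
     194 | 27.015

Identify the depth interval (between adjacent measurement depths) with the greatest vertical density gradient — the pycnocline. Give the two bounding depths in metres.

Compute the density gradient over each adjacent pair:
  66–119 m: Δρ/Δz = 1.434/53 = 0.027 kg m⁻⁴
  119–182 m: Δρ/Δz = 0.351/63 = 5.6 × 10⁻³ kg m⁻⁴
  182–194 m: Δρ/Δz = 0.477/12 = 0.040 kg m⁻⁴
The largest gradient is in the 182–194 m interval — the pycnocline.

182–194 m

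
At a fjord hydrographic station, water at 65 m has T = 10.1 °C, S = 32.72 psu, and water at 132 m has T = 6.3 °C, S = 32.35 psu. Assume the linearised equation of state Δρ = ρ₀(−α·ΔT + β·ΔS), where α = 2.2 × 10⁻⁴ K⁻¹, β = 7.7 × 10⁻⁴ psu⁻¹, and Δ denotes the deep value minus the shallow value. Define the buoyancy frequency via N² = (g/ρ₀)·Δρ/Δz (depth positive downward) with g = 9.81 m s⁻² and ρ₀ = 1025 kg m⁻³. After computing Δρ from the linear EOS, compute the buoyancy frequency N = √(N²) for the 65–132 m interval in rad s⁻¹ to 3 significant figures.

ΔT = -3.8 K, ΔS = -0.37 psu (deep − shallow).
Δρ/ρ₀ = −αΔT + βΔS = 8.36 × 10⁻⁴ − 2.849 × 10⁻⁴ = 5.511 × 10⁻⁴, so Δρ ≈ 0.5649 kg m⁻³.
N² = (g/ρ₀)·Δρ/Δz = g·(Δρ/ρ₀)/Δz = 9.81 × 5.511 × 10⁻⁴ / 67 = 8.0691 × 10⁻⁵ s⁻².
N = √(8.0691 × 10⁻⁵) = 8.9828 × 10⁻³ rad s⁻¹ ≈ 8.98 × 10⁻³ rad s⁻¹.

8.98 × 10⁻³ rad s⁻¹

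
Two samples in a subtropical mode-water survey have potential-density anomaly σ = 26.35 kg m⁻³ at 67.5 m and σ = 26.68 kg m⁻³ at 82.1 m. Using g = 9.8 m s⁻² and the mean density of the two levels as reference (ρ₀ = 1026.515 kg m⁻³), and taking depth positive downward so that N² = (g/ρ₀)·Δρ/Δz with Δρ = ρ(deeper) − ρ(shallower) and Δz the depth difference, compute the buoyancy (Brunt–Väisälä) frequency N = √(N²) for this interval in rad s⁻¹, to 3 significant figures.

Δρ = 1026.68 − 1026.35 = 0.33 kg m⁻³ over Δz = 82.1 − 67.5 = 14.6 m.
N² = (9.8/1026.515) × (0.33/14.6) = 2.1579 × 10⁻⁴ s⁻².
N = √(2.1579 × 10⁻⁴) = 0.014690 rad s⁻¹ ≈ 0.0147 rad s⁻¹.

0.0147 rad s⁻¹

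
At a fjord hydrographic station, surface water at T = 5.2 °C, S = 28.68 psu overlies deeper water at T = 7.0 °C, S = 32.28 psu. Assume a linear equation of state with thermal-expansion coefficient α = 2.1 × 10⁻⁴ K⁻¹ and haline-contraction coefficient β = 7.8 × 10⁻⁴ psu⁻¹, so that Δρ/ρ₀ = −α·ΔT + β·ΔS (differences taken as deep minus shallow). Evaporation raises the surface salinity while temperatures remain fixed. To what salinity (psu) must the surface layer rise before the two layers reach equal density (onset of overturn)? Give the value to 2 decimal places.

Neutral buoyancy requires −α(T_deep − T_surf) + β(S_deep − S_surf′) = 0.
S_surf′ = S_deep − (α/β)·ΔT = 32.28 − (2.1 × 10⁻⁴/7.8 × 10⁻⁴)·(+1.8) = 31.7954 psu.
Increase required: 31.7954 − 28.68 = 3.1154 psu.

31.80 psu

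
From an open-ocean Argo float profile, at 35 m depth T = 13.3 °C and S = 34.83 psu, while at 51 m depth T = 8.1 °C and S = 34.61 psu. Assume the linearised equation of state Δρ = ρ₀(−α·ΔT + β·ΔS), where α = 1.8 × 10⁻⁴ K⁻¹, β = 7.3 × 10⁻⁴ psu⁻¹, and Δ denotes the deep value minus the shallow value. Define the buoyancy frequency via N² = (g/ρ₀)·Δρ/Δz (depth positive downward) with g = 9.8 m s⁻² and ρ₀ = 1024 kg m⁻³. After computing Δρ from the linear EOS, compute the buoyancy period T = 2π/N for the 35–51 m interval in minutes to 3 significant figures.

ΔT = -5.2 K, ΔS = -0.22 psu (deep − shallow).
Δρ/ρ₀ = −αΔT + βΔS = 9.36 × 10⁻⁴ − 1.606 × 10⁻⁴ = 7.754 × 10⁻⁴, so Δρ ≈ 0.7940 kg m⁻³.
N² = (g/ρ₀)·Δρ/Δz = g·(Δρ/ρ₀)/Δz = 9.8 × 7.754 × 10⁻⁴ / 16 = 4.7493 × 10⁻⁴ s⁻².
N = √(4.7493 × 10⁻⁴) = 0.021793 rad s⁻¹ → T = 2π/N = 288.31 s = 4.8052 min ≈ 4.81 min.

4.81 min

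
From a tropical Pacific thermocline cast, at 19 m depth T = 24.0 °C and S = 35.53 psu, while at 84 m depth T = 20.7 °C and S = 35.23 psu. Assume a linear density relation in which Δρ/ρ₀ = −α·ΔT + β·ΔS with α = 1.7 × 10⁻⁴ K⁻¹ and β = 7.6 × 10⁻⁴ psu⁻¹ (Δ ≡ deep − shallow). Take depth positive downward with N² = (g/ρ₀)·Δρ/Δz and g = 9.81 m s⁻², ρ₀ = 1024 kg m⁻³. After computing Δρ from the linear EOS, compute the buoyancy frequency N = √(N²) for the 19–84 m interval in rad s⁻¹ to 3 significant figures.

7.09 × 10⁻³ rad s⁻¹

ΔT = -3.3 K, ΔS = -0.30 psu (deep − shallow).
Δρ/ρ₀ = −αΔT + βΔS = 5.61 × 10⁻⁴ − 2.28 × 10⁻⁴ = 3.33 × 10⁻⁴, so Δρ ≈ 0.3410 kg m⁻³.
N² = (g/ρ₀)·Δρ/Δz = g·(Δρ/ρ₀)/Δz = 9.81 × 3.33 × 10⁻⁴ / 65 = 5.0257 × 10⁻⁵ s⁻².
N = √(5.0257 × 10⁻⁵) = 7.0892 × 10⁻³ rad s⁻¹ ≈ 7.09 × 10⁻³ rad s⁻¹.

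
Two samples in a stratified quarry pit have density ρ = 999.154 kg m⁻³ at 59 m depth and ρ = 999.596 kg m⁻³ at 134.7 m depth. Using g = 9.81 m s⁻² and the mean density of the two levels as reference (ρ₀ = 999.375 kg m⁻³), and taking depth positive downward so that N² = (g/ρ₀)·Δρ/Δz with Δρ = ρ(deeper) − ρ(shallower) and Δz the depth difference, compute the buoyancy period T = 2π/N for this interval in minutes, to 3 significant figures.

13.8 min

Δρ = 999.596 − 999.154 = 0.442 kg m⁻³ over Δz = 134.7 − 59 = 75.7 m.
N² = (9.81/999.375) × (0.442/75.7) = 5.7315 × 10⁻⁵ s⁻².
N = √(5.7315 × 10⁻⁵) = 7.5707 × 10⁻³ rad s⁻¹, so T = 2π/N = 829.93 s = 13.832 min ≈ 13.8 min.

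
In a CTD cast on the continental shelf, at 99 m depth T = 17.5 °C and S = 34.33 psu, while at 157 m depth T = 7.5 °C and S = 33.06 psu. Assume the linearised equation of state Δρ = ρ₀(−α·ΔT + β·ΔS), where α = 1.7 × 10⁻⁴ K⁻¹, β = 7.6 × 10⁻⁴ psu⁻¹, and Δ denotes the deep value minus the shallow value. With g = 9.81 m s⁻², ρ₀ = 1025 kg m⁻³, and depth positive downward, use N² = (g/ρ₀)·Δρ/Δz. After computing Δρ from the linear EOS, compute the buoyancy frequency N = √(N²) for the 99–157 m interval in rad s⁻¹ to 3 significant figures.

ΔT = -10.0 K, ΔS = -1.27 psu (deep − shallow).
Δρ/ρ₀ = −αΔT + βΔS = 1.70 × 10⁻³ − 9.652 × 10⁻⁴ = 7.348 × 10⁻⁴, so Δρ ≈ 0.7532 kg m⁻³.
N² = (g/ρ₀)·Δρ/Δz = g·(Δρ/ρ₀)/Δz = 9.81 × 7.348 × 10⁻⁴ / 58 = 1.2428 × 10⁻⁴ s⁻².
N = √(1.2428 × 10⁻⁴) = 0.011148 rad s⁻¹ ≈ 0.0111 rad s⁻¹.

0.0111 rad s⁻¹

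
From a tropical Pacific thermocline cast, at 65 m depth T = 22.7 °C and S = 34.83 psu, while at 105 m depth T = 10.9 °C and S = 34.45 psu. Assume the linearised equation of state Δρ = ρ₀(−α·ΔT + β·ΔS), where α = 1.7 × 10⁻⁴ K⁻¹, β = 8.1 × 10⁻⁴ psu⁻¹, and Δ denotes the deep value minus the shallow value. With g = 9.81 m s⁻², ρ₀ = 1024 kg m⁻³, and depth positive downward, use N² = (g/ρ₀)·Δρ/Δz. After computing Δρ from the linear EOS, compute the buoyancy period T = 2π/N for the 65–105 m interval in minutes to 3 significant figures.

ΔT = -11.8 K, ΔS = -0.38 psu (deep − shallow).
Δρ/ρ₀ = −αΔT + βΔS = 2.006 × 10⁻³ − 3.078 × 10⁻⁴ = 1.6982 × 10⁻³, so Δρ ≈ 1.739 kg m⁻³.
N² = (g/ρ₀)·Δρ/Δz = g·(Δρ/ρ₀)/Δz = 9.81 × 1.6982 × 10⁻³ / 40 = 4.1648 × 10⁻⁴ s⁻².
N = √(4.1648 × 10⁻⁴) = 0.020408 rad s⁻¹ → T = 2π/N = 307.88 s = 5.1313 min ≈ 5.13 min.

5.13 min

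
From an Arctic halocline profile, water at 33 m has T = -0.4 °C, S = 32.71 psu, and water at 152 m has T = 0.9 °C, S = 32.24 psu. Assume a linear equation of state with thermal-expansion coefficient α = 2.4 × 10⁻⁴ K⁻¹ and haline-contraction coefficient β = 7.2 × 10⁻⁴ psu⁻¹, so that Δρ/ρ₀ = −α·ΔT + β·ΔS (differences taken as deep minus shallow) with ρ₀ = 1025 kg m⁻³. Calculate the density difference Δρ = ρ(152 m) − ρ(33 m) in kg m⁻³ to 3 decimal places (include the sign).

ΔT = +1.3 K, ΔS = -0.47 psu (deep − shallow).
Δρ/ρ₀ = −(2.4 × 10⁻⁴)(+1.3) + (7.2 × 10⁻⁴)(-0.47) = -6.504 × 10⁻⁴.
Δρ = 1025 × (-6.504 × 10⁻⁴) = -0.667 kg m⁻³.
Negative Δρ: lighter below, statically unstable.

-0.667 kg m⁻³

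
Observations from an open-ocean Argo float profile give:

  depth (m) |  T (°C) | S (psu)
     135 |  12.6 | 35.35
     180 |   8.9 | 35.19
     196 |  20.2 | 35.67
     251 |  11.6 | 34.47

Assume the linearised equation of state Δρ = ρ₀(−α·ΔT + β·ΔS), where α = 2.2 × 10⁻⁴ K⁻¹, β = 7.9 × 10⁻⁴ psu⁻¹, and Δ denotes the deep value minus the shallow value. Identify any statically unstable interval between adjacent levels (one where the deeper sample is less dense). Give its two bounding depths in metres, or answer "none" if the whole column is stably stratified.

180–196 m

Evaluate Δρ/ρ₀ = −αΔT + βΔS across each adjacent pair:
  135–180 m: −αΔT+βΔS = −(2.2 × 10⁻⁴)(-3.7)+(7.9 × 10⁻⁴)(-0.16) = 6.9 × 10⁻⁴ → stable
  180–196 m: −αΔT+βΔS = −(2.2 × 10⁻⁴)(+11.3)+(7.9 × 10⁻⁴)(+0.48) = -2.1 × 10⁻³ → UNSTABLE
  196–251 m: −αΔT+βΔS = −(2.2 × 10⁻⁴)(-8.6)+(7.9 × 10⁻⁴)(-1.20) = 9.4 × 10⁻⁴ → stable
The 180–196 m interval has Δρ < 0: lighter water underlies denser water.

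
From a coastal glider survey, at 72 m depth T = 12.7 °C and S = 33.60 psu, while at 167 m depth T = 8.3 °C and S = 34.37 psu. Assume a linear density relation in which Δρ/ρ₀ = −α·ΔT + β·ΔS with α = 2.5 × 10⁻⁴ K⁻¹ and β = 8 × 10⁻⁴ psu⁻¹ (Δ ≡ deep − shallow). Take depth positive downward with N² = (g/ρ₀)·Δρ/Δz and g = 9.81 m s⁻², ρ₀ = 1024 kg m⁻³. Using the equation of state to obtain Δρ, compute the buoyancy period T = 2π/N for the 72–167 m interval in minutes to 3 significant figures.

7.87 min

ΔT = -4.4 K, ΔS = +0.77 psu (deep − shallow).
Δρ/ρ₀ = −αΔT + βΔS = 1.10 × 10⁻³ + 6.16 × 10⁻⁴ = 1.716 × 10⁻³, so Δρ ≈ 1.757 kg m⁻³.
N² = (g/ρ₀)·Δρ/Δz = g·(Δρ/ρ₀)/Δz = 9.81 × 1.716 × 10⁻³ / 95 = 1.7720 × 10⁻⁴ s⁻².
N = √(1.7720 × 10⁻⁴) = 0.013312 rad s⁻¹ → T = 2π/N = 471.99 s = 7.8665 min ≈ 7.87 min.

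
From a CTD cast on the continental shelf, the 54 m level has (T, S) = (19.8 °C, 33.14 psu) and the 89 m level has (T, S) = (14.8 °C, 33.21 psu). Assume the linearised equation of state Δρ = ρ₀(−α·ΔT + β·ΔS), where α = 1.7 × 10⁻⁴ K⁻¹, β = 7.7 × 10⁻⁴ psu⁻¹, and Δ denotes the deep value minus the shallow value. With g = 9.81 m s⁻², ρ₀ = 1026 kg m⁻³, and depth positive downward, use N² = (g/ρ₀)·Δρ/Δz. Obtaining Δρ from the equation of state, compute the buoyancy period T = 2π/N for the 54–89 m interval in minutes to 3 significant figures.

ΔT = -5.0 K, ΔS = +0.07 psu (deep − shallow).
Δρ/ρ₀ = −αΔT + βΔS = 8.50 × 10⁻⁴ + 5.39 × 10⁻⁵ = 9.039 × 10⁻⁴, so Δρ ≈ 0.9274 kg m⁻³.
N² = (g/ρ₀)·Δρ/Δz = g·(Δρ/ρ₀)/Δz = 9.81 × 9.039 × 10⁻⁴ / 35 = 2.5335 × 10⁻⁴ s⁻².
N = √(2.5335 × 10⁻⁴) = 0.015917 rad s⁻¹ → T = 2π/N = 394.75 s = 6.5792 min ≈ 6.58 min.

6.58 min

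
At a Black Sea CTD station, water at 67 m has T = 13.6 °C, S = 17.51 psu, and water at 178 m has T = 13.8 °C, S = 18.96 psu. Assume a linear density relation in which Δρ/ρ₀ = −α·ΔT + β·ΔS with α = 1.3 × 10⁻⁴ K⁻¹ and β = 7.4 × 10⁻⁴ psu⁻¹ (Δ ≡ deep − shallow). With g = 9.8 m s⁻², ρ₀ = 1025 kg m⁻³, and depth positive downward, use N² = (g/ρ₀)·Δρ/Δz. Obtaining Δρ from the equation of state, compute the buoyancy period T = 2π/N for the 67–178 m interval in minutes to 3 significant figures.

ΔT = +0.2 K, ΔS = +1.45 psu (deep − shallow).
Δρ/ρ₀ = −αΔT + βΔS = -2.60 × 10⁻⁵ + 1.073 × 10⁻³ = 1.047 × 10⁻³, so Δρ ≈ 1.073 kg m⁻³.
N² = (g/ρ₀)·Δρ/Δz = g·(Δρ/ρ₀)/Δz = 9.8 × 1.047 × 10⁻³ / 111 = 9.2438 × 10⁻⁵ s⁻².
N = √(9.2438 × 10⁻⁵) = 9.6145 × 10⁻³ rad s⁻¹ → T = 2π/N = 653.51 s = 10.892 min ≈ 10.9 min.

10.9 min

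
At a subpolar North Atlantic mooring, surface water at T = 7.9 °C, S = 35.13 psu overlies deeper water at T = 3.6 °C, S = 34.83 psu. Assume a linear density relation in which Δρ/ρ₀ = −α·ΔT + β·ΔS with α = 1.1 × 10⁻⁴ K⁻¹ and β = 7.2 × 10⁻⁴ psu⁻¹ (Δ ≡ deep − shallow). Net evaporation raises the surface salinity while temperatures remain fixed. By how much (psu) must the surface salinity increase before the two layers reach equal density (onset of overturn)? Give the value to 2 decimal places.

Neutral buoyancy requires −α(T_deep − T_surf) + β(S_deep − S_surf′) = 0.
S_surf′ = S_deep − (α/β)·ΔT = 34.83 − (1.1 × 10⁻⁴/7.2 × 10⁻⁴)·(-4.3) = 35.4869 psu.
Increase required: 35.4869 − 35.13 = 0.3569 psu.

0.36 psu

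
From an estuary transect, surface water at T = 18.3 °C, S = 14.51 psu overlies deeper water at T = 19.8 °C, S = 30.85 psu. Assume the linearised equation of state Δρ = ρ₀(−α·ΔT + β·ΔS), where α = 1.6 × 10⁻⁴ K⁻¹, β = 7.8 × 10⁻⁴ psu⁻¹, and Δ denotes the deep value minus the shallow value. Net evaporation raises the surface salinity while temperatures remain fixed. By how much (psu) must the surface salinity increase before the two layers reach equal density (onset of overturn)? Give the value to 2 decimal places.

16.03 psu

Neutral buoyancy requires −α(T_deep − T_surf) + β(S_deep − S_surf′) = 0.
S_surf′ = S_deep − (α/β)·ΔT = 30.85 − (1.6 × 10⁻⁴/7.8 × 10⁻⁴)·(+1.5) = 30.5423 psu.
Increase required: 30.5423 − 14.51 = 16.0323 psu.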